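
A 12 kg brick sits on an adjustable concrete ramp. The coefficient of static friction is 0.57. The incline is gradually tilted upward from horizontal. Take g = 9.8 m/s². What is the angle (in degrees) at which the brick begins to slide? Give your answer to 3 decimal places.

At the threshold of sliding, static friction is at its maximum μ_s N and exactly balances the weight component along the incline: mg sin θ = μ_s mg cos θ.
Hence tan θ = μ_s = 0.57, so θ = arctan(0.57) = 29.6831°.

29.683°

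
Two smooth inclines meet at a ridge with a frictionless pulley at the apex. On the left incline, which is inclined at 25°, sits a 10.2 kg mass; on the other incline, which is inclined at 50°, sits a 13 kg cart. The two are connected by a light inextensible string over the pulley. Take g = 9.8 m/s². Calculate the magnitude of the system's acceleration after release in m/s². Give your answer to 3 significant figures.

Resolve each weight along its own incline: the 10.2 kg mass has component 10.2 × 9.8 × sin 25° = 42.245 N down its slope, and the 13 kg mass has 13 × 9.8 × sin 50° = 97.594 N down its slope.
The 13 kg side's 97.594 N exceeds the other side's 42.245 N, so that mass slides down and the 10.2 kg mass slides up. Taking that direction as positive, Newton's second law for the whole system gives 97.594 − 42.245 = (10.2 + 13) a, so a = 55.349 / 23.2 = 2.3857 m/s².

2.39 m/s²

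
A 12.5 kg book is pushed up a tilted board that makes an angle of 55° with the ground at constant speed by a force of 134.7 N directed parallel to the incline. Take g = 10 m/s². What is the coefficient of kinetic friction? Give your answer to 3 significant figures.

At constant speed ΣF = 0 along the incline. The applied 134.7 N acts up the slope; the weight component mg sin 55° = 102.394 N and kinetic friction μN both act down the slope.
So 134.7 = 102.394 + μ × 71.697, giving μ = (134.7 − 102.394) / 71.697 = 0.4506.

0.451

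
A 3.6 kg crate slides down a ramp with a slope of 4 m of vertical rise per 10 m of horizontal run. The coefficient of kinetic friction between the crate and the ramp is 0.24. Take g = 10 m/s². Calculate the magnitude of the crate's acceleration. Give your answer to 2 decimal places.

Resolving the weight along the incline: the component pulling the crate down the slope is mg sin 21.80° = 3.6 × 10 × 0.3714 = 13.370 N, and the normal force is N = mg cos 21.80° = 3.6 × 10 × 0.9285 = 33.426 N.
Kinetic friction acts up the slope with magnitude f = μN = 0.24 × 33.426 = 8.022 N.
Net force along the incline is 13.370 − 8.022 = 5.348 N, so a = 5.348 / 3.6 = 1.4856 m/s².

1.49 m/s²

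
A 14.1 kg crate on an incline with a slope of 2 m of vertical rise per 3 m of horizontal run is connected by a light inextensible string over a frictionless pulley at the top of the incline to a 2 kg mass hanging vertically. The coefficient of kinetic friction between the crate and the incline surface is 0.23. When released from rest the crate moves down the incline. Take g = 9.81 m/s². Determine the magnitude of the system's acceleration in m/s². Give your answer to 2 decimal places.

1.90 m/s²

For the crate on the incline: the weight component along the slope is m₁g sin 33.69° = 14.1 × 9.81 × 0.5547 = 76.727 N and the normal force is N = m₁g cos 33.69° = 115.090 N.
Kinetic friction opposes the crate's motion down the incline: f = μN = 0.23 × 115.090 = 26.471 N acting up the slope.
Newton's second law for the crate (down-slope positive): 76.727 − 26.471 − T = 14.1 a. For the hanging mass (upward positive): T − 2 × 9.81 = 2 a.
Adding the two equations eliminates T: 30.636 = 16.1 a, so a = 1.9029 m/s².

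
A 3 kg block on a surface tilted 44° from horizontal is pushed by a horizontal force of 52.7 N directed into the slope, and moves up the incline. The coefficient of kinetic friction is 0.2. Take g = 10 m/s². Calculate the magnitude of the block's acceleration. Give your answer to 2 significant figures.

1.8 m/s²

The horizontal push has components F cos 44° = 52.7 × 0.7193 = 37.907 N up the incline and F sin 44° = 52.7 × 0.6947 = 36.611 N pressing into the surface.
The normal force is therefore N = mg cos 44° + F sin 44° = 21.579 + 36.611 = 58.190 N, and kinetic friction down the slope is μN = 0.2 × 58.190 = 11.638 N.
Along the incline: F cos 44° − mg sin 44° − μN = ma, so 37.907 − 20.841 − 11.638 = 3 a, giving a = 1.8093 m/s².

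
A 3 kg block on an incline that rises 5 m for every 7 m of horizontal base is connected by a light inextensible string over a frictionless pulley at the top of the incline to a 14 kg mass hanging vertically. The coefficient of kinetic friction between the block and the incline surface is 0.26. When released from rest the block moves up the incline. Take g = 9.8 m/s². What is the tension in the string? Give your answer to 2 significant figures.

For the block on the incline: the weight component along the slope is m₁g sin 35.54° = 3 × 9.8 × 0.5812 = 17.087 N and the normal force is N = m₁g cos 35.54° = 23.924 N.
Kinetic friction opposes the block's motion up the incline: f = μN = 0.26 × 23.924 = 6.220 N acting down the slope.
Newton's second law for the block (up-slope positive): T − 17.087 − 6.220 = 3 a. For the hanging mass (downward positive): 14 × 9.8 − T = 14 a.
Adding the two equations eliminates T: 113.893 = 17 a, so a = 6.6996 m/s².
Then from the hanging mass's equation, T = 14 × (9.8 − 6.6996) = 43.406 N.

43 N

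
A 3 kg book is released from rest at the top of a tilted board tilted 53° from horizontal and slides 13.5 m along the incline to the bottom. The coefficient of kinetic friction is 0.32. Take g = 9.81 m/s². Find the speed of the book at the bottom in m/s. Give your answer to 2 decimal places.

12.67 m/s

The weight component along the incline is mg sin 53° = 23.504 N and the normal force is N = mg cos 53° = 17.711 N.
Friction up the slope is f = μN = 0.32 × 17.711 = 5.668 N, so the net downslope force is 23.504 − 5.668 = 17.836 N and a = 17.836 / 3 = 5.9453 m/s².
Starting from rest over a distance of 13.5 m, v² = 2aL = 2 × 5.9453 × 13.5 = 160.5231, so v = 12.6698 m/s.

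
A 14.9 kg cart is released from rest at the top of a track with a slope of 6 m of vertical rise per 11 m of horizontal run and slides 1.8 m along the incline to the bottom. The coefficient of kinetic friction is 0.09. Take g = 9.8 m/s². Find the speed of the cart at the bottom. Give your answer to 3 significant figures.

3.76 m/s

The weight component along the incline is mg sin 28.61° = 69.922 N and the normal force is N = mg cos 28.61° = 128.190 N.
Friction up the slope is f = μN = 0.09 × 128.190 = 11.537 N, so the net downslope force is 69.922 − 11.537 = 58.385 N and a = 58.385 / 14.9 = 3.9185 m/s².
Starting from rest over a distance of 1.8 m, v² = 2aL = 2 × 3.9185 × 1.8 = 14.1066, so v = 3.7559 m/s.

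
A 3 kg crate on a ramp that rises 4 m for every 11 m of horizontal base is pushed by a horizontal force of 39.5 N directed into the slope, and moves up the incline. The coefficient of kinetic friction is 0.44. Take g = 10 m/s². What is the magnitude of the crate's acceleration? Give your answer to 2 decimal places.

The horizontal push has components F cos 19.98° = 39.5 × 0.9398 = 37.122 N up the incline and F sin 19.98° = 39.5 × 0.3417 = 13.497 N pressing into the surface.
The normal force is therefore N = mg cos 19.98° + F sin 19.98° = 28.194 + 13.497 = 41.691 N, and kinetic friction down the slope is μN = 0.44 × 41.691 = 18.344 N.
Along the incline: F cos 19.98° − mg sin 19.98° − μN = ma, so 37.122 − 10.251 − 18.344 = 3 a, giving a = 2.8423 m/s².

2.84 m/s²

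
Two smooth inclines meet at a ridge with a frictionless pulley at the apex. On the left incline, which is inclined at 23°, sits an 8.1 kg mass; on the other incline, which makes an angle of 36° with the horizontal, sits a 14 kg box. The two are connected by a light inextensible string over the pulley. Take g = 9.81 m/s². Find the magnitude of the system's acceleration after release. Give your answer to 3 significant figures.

2.25 m/s²

Resolve each weight along its own incline: the 8.1 kg mass has component 8.1 × 9.81 × sin 23° = 31.048 N down its slope, and the 14 kg mass has 14 × 9.81 × sin 36° = 80.726 N down its slope.
The 14 kg side's 80.726 N exceeds the other side's 31.048 N, so that mass slides down and the 8.1 kg mass slides up. Taking that direction as positive, Newton's second law for the whole system gives 80.726 − 31.048 = (8.1 + 14) a, so a = 49.678 / 22.1 = 2.2479 m/s².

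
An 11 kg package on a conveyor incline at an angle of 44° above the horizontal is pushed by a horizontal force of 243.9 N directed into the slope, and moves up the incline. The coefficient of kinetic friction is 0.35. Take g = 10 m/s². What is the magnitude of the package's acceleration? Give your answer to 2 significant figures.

1.1 m/s²

The horizontal push has components F cos 44° = 243.9 × 0.7193 = 175.437 N up the incline and F sin 44° = 243.9 × 0.6947 = 169.437 N pressing into the surface.
The normal force is therefore N = mg cos 44° + F sin 44° = 79.123 + 169.437 = 248.560 N, and kinetic friction down the slope is μN = 0.35 × 248.560 = 86.996 N.
Along the incline: F cos 44° − mg sin 44° − μN = ma, so 175.437 − 76.417 − 86.996 = 11 a, giving a = 1.0931 m/s².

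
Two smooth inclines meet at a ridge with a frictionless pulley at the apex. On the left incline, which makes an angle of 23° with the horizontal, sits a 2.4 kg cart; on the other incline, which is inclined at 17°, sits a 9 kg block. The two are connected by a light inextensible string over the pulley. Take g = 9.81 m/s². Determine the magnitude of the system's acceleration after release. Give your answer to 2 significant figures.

Resolve each weight along its own incline: the 2.4 kg mass has component 2.4 × 9.81 × sin 23° = 9.199 N down its slope, and the 9 kg mass has 9 × 9.81 × sin 17° = 25.813 N down its slope.
The 9 kg side's 25.813 N exceeds the other side's 9.199 N, so that mass slides down and the 2.4 kg mass slides up. Taking that direction as positive, Newton's second law for the whole system gives 25.813 − 9.199 = (2.4 + 9) a, so a = 16.614 / 11.4 = 1.4574 m/s².

1.5 m/s²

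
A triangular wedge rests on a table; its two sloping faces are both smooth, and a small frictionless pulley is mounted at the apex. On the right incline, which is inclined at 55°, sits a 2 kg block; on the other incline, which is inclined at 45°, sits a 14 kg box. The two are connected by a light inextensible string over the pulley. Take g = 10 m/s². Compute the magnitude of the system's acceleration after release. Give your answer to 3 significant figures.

Resolve each weight along its own incline: the 2 kg mass has component 2 × 10 × sin 55° = 16.383 N down its slope, and the 14 kg mass has 14 × 10 × sin 45° = 98.995 N down its slope.
The 14 kg side's 98.995 N exceeds the other side's 16.383 N, so that mass slides down and the 2 kg mass slides up. Taking that direction as positive, Newton's second law for the whole system gives 98.995 − 16.383 = (2 + 14) a, so a = 82.612 / 16 = 5.1632 m/s².

5.16 m/s²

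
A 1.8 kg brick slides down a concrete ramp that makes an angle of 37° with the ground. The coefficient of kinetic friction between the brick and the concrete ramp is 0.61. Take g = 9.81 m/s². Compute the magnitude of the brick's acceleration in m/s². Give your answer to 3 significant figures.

Resolving the weight along the incline: the component pulling the brick down the slope is mg sin 37° = 1.8 × 9.81 × 0.6018 = 10.627 N, and the normal force is N = mg cos 37° = 1.8 × 9.81 × 0.7986 = 14.102 N.
Kinetic friction acts up the slope with magnitude f = μN = 0.61 × 14.102 = 8.602 N.
Net force along the incline is 10.627 − 8.602 = 2.025 N, so a = 2.025 / 1.8 = 1.1250 m/s².

1.12 m/s²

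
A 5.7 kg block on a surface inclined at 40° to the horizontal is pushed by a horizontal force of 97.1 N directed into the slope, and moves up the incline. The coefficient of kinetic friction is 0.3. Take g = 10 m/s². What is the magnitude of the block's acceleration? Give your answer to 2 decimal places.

The horizontal push has components F cos 40° = 97.1 × 0.7660 = 74.379 N up the incline and F sin 40° = 97.1 × 0.6428 = 62.416 N pressing into the surface.
The normal force is therefore N = mg cos 40° + F sin 40° = 43.662 + 62.416 = 106.078 N, and kinetic friction down the slope is μN = 0.3 × 106.078 = 31.823 N.
Along the incline: F cos 40° − mg sin 40° − μN = ma, so 74.379 − 36.640 − 31.823 = 5.7 a, giving a = 1.0379 m/s².

1.04 m/s²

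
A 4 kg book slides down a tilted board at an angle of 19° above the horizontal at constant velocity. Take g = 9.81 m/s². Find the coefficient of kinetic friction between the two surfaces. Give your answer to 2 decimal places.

0.34

At constant velocity the net force along the incline is zero: mg sin 19° = μ mg cos 19°.
So μ = tan 19° = 0.3256 / 0.9455 = 0.3444.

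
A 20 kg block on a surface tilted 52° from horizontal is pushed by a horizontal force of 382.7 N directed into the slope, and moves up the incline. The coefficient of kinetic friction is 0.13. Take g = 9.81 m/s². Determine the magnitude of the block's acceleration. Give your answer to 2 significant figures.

The horizontal push has components F cos 52° = 382.7 × 0.6157 = 235.628 N up the incline and F sin 52° = 382.7 × 0.7880 = 301.568 N pressing into the surface.
The normal force is therefore N = mg cos 52° + F sin 52° = 120.800 + 301.568 = 422.368 N, and kinetic friction down the slope is μN = 0.13 × 422.368 = 54.908 N.
Along the incline: F cos 52° − mg sin 52° − μN = ma, so 235.628 − 154.606 − 54.908 = 20 a, giving a = 1.3057 m/s².

1.3 m/s²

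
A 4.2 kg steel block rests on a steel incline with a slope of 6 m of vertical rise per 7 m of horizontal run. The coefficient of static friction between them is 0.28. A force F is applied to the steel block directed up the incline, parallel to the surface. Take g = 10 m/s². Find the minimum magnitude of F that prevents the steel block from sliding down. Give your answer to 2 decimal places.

The normal force is N = mg cos 40.60° = 31.889 N. With F at its minimum the steel block is on the verge of sliding down, so static friction is at its maximum μ_s N = 0.28 × 31.889 = 8.929 N and acts up the slope.
Equilibrium along the incline: F + μ_s N = mg sin 40.60°, so F = 27.333 − 8.929 = 18.404 N.

18.40 N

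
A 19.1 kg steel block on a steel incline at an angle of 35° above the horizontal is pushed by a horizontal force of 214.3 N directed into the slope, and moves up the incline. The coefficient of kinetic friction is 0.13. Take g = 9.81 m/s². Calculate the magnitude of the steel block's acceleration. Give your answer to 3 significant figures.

1.68 m/s²

The horizontal push has components F cos 35° = 214.3 × 0.8192 = 175.555 N up the incline and F sin 35° = 214.3 × 0.5736 = 122.922 N pressing into the surface.
The normal force is therefore N = mg cos 35° + F sin 35° = 153.494 + 122.922 = 276.416 N, and kinetic friction down the slope is μN = 0.13 × 276.416 = 35.934 N.
Along the incline: F cos 35° − mg sin 35° − μN = ma, so 175.555 − 107.476 − 35.934 = 19.1 a, giving a = 1.6830 m/s².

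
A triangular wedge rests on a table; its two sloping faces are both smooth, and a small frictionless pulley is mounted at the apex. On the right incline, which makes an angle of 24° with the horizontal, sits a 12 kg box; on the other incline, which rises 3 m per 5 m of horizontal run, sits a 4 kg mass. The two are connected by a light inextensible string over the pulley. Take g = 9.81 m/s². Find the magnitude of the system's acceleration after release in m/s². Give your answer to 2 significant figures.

1.7 m/s²

Resolve each weight along its own incline: the 12 kg mass has component 12 × 9.81 × sin 24° = 47.881 N down its slope, and the 4 kg mass has 4 × 9.81 × sin 30.96° = 20.189 N down its slope.
The 12 kg side's 47.881 N exceeds the other side's 20.189 N, so that mass slides down and the 4 kg mass slides up. Taking that direction as positive, Newton's second law for the whole system gives 47.881 − 20.189 = (12 + 4) a, so a = 27.692 / 16 = 1.7308 m/s².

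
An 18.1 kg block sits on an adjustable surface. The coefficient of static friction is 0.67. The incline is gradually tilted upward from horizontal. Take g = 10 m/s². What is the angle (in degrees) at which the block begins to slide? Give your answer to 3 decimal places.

At the threshold of sliding, static friction is at its maximum μ_s N and exactly balances the weight component along the incline: mg sin θ = μ_s mg cos θ.
Hence tan θ = μ_s = 0.67, so θ = arctan(0.67) = 33.8221°.

33.822°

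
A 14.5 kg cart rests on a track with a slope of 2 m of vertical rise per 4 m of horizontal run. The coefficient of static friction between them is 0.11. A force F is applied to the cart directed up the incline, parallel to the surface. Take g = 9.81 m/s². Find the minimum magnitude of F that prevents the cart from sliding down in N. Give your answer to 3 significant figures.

The normal force is N = mg cos 26.57° = 127.228 N. With F at its minimum the cart is on the verge of sliding down, so static friction is at its maximum μ_s N = 0.11 × 127.228 = 13.995 N and acts up the slope.
Equilibrium along the incline: F + μ_s N = mg sin 26.57°, so F = 63.614 − 13.995 = 49.619 N.

49.6 N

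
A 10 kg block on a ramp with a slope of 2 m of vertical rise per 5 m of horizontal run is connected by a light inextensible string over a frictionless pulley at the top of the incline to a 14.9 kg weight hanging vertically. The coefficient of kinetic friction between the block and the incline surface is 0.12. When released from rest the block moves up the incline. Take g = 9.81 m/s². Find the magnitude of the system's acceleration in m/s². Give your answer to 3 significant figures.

3.97 m/s²

For the block on the incline: the weight component along the slope is m₁g sin 21.80° = 10 × 9.81 × 0.3714 = 36.434 N and the normal force is N = m₁g cos 21.80° = 91.084 N.
Kinetic friction opposes the block's motion up the incline: f = μN = 0.12 × 91.084 = 10.930 N acting down the slope.
Newton's second law for the block (up-slope positive): T − 36.434 − 10.930 = 10 a. For the hanging weight (downward positive): 14.9 × 9.81 − T = 14.9 a.
Adding the two equations eliminates T: 98.805 = 24.9 a, so a = 3.9681 m/s².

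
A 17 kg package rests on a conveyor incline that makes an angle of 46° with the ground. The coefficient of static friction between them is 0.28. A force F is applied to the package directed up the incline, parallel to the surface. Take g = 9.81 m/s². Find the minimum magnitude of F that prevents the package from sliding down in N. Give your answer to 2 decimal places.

The normal force is N = mg cos 46° = 115.848 N. With F at its minimum the package is on the verge of sliding down, so static friction is at its maximum μ_s N = 0.28 × 115.848 = 32.437 N and acts up the slope.
Equilibrium along the incline: F + μ_s N = mg sin 46°, so F = 119.964 − 32.437 = 87.527 N.

87.53 N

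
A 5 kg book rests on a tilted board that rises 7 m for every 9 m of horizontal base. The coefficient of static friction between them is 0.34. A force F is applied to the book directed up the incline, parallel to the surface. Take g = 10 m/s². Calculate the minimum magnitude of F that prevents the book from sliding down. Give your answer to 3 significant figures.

17.3 N

The normal force is N = mg cos 37.87° = 39.468 N. With F at its minimum the book is on the verge of sliding down, so static friction is at its maximum μ_s N = 0.34 × 39.468 = 13.419 N and acts up the slope.
Equilibrium along the incline: F + μ_s N = mg sin 37.87°, so F = 30.697 − 13.419 = 17.278 N.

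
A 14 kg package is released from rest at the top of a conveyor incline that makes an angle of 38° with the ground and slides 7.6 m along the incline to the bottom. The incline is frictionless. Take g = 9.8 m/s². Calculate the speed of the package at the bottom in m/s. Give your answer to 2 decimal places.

The weight component along the incline is mg sin 38° = 84.469 N and the normal force is N = mg cos 38° = 108.115 N.
With no friction, a = g sin 38° = 6.0335 m/s².
Starting from rest over a distance of 7.6 m, v² = 2aL = 2 × 6.0335 × 7.6 = 91.7092, so v = 9.5765 m/s.

9.58 m/s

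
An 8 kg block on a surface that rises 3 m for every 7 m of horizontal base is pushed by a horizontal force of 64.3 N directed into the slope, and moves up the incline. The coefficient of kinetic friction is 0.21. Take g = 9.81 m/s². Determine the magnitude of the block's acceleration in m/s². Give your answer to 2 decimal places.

The horizontal push has components F cos 23.20° = 64.3 × 0.9191 = 59.098 N up the incline and F sin 23.20° = 64.3 × 0.3939 = 25.328 N pressing into the surface.
The normal force is therefore N = mg cos 23.20° + F sin 23.20° = 72.131 + 25.328 = 97.459 N, and kinetic friction down the slope is μN = 0.21 × 97.459 = 20.466 N.
Along the incline: F cos 23.20° − mg sin 23.20° − μN = ma, so 59.098 − 30.913 − 20.466 = 8 a, giving a = 0.9649 m/s².

0.96 m/s²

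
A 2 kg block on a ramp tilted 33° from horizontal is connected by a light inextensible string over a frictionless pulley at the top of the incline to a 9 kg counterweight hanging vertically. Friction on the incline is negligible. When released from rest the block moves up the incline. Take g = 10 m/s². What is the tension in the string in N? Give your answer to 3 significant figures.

25.3 N

For the block on the incline: the weight component along the slope is m₁g sin 33° = 2 × 10 × 0.5446 = 10.892 N and the normal force is N = m₁g cos 33° = 16.773 N.
Newton's second law for the block (up-slope positive): T − 10.892 = 2 a. For the hanging counterweight (downward positive): 9 × 10 − T = 9 a.
Adding the two equations eliminates T: 79.108 = 11 a, so a = 7.1916 m/s².
Then from the hanging counterweight's equation, T = 9 × (10 − 7.1916) = 25.276 N.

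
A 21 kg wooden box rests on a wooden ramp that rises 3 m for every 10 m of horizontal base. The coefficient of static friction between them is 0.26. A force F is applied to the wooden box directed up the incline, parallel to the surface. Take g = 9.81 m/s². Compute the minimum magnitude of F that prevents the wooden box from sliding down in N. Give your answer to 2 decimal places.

The normal force is N = mg cos 16.70° = 197.322 N. With F at its minimum the wooden box is on the verge of sliding down, so static friction is at its maximum μ_s N = 0.26 × 197.322 = 51.304 N and acts up the slope.
Equilibrium along the incline: F + μ_s N = mg sin 16.70°, so F = 59.197 − 51.304 = 7.893 N.

7.89 N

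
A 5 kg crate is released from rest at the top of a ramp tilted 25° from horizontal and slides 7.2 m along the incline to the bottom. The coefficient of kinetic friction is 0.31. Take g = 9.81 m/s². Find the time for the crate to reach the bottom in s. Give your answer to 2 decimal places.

The weight component along the incline is mg sin 25° = 20.729 N and the normal force is N = mg cos 25° = 44.454 N.
Friction up the slope is f = μN = 0.31 × 44.454 = 13.781 N, so the net downslope force is 20.729 − 13.781 = 6.948 N and a = 6.948 / 5 = 1.3896 m/s².
Starting from rest, L = ½at², so t = √(2L/a) = √(2 × 7.2 / 1.3896) = 3.2191 s.

3.22 s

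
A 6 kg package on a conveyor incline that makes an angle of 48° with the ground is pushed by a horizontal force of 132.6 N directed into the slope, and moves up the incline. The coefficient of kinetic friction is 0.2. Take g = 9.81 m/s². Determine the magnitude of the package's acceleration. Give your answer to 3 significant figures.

The horizontal push has components F cos 48° = 132.6 × 0.6691 = 88.723 N up the incline and F sin 48° = 132.6 × 0.7431 = 98.535 N pressing into the surface.
The normal force is therefore N = mg cos 48° + F sin 48° = 39.383 + 98.535 = 137.918 N, and kinetic friction down the slope is μN = 0.2 × 137.918 = 27.584 N.
Along the incline: F cos 48° − mg sin 48° − μN = ma, so 88.723 − 43.739 − 27.584 = 6 a, giving a = 2.9000 m/s².

2.90 m/s²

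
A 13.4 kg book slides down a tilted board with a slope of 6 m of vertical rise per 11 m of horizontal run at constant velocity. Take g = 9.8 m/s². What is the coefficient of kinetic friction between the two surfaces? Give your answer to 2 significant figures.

0.55

At constant velocity the net force along the incline is zero: mg sin 28.61° = μ mg cos 28.61°.
So μ = tan 28.61° = 0.4789 / 0.8779 = 0.5455.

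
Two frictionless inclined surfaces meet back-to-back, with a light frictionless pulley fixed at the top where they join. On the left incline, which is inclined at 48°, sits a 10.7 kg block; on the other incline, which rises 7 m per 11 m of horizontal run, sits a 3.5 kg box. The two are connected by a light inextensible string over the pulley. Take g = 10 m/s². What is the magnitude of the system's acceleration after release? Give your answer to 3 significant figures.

4.28 m/s²

Resolve each weight along its own incline: the 10.7 kg mass has component 10.7 × 10 × sin 48° = 79.516 N down its slope, and the 3.5 kg mass has 3.5 × 10 × sin 32.47° = 18.791 N down its slope.
The 10.7 kg side's 79.516 N exceeds the other side's 18.791 N, so that mass slides down and the 3.5 kg mass slides up. Taking that direction as positive, Newton's second law for the whole system gives 79.516 − 18.791 = (10.7 + 3.5) a, so a = 60.725 / 14.2 = 4.2764 m/s².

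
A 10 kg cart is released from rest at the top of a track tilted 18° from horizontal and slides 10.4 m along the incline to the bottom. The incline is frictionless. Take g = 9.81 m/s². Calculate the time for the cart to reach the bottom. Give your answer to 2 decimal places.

2.62 s

The weight component along the incline is mg sin 18° = 30.315 N and the normal force is N = mg cos 18° = 93.299 N.
With no friction, a = g sin 18° = 3.0315 m/s².
Starting from rest, L = ½at², so t = √(2L/a) = √(2 × 10.4 / 3.0315) = 2.6194 s.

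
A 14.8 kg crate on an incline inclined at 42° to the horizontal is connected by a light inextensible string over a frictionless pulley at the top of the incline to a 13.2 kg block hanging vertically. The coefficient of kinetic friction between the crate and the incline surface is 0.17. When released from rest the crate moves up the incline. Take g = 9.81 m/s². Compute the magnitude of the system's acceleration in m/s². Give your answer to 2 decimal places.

For the crate on the incline: the weight component along the slope is m₁g sin 42° = 14.8 × 9.81 × 0.6691 = 97.145 N and the normal force is N = m₁g cos 42° = 107.896 N.
Kinetic friction opposes the crate's motion up the incline: f = μN = 0.17 × 107.896 = 18.342 N acting down the slope.
Newton's second law for the crate (up-slope positive): T − 97.145 − 18.342 = 14.8 a. For the hanging block (downward positive): 13.2 × 9.81 − T = 13.2 a.
Adding the two equations eliminates T: 14.005 = 28 a, so a = 0.5002 m/s².

0.50 m/s²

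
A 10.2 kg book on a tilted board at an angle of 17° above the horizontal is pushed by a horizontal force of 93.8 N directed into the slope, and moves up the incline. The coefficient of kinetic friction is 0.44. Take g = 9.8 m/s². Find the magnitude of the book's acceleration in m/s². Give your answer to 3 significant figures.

The horizontal push has components F cos 17° = 93.8 × 0.9563 = 89.701 N up the incline and F sin 17° = 93.8 × 0.2924 = 27.427 N pressing into the surface.
The normal force is therefore N = mg cos 17° + F sin 17° = 95.592 + 27.427 = 123.019 N, and kinetic friction down the slope is μN = 0.44 × 123.019 = 54.128 N.
Along the incline: F cos 17° − mg sin 17° − μN = ma, so 89.701 − 29.228 − 54.128 = 10.2 a, giving a = 0.6221 m/s².

0.622 m/s²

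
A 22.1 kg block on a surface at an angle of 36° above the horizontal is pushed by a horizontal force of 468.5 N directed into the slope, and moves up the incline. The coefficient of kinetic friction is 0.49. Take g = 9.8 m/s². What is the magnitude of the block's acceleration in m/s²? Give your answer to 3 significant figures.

1.40 m/s²

The horizontal push has components F cos 36° = 468.5 × 0.8090 = 379.017 N up the incline and F sin 36° = 468.5 × 0.5878 = 275.384 N pressing into the surface.
The normal force is therefore N = mg cos 36° + F sin 36° = 175.213 + 275.384 = 450.597 N, and kinetic friction down the slope is μN = 0.49 × 450.597 = 220.793 N.
Along the incline: F cos 36° − mg sin 36° − μN = ma, so 379.017 − 127.306 − 220.793 = 22.1 a, giving a = 1.3990 m/s².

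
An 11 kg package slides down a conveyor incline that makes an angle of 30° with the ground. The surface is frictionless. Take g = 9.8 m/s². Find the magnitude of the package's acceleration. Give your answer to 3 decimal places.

Resolving the weight along the incline: the component pulling the package down the slope is mg sin 30° = 11 × 9.8 × 0.5000 = 53.900 N, and the normal force is N = mg cos 30° = 11 × 9.8 × 0.8660 = 93.355 N.
With no friction the net force along the incline is 53.900 N, so a = g sin 30° = 53.900 / 11 = 4.9000 m/s².

4.900 m/s²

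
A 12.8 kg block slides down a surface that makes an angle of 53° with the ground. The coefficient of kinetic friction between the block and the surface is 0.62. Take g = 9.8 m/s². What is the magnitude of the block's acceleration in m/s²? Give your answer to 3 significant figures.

Resolving the weight along the incline: the component pulling the block down the slope is mg sin 53° = 12.8 × 9.8 × 0.7986 = 100.176 N, and the normal force is N = mg cos 53° = 12.8 × 9.8 × 0.6018 = 75.490 N.
Kinetic friction acts up the slope with magnitude f = μN = 0.62 × 75.490 = 46.804 N.
Net force along the incline is 100.176 − 46.804 = 53.372 N, so a = 53.372 / 12.8 = 4.1697 m/s².

4.17 m/s²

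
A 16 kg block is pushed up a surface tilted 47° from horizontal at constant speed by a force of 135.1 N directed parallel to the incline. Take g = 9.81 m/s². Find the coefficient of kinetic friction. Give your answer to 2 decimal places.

At constant speed ΣF = 0 along the incline. The applied 135.1 N acts up the slope; the weight component mg sin 47° = 114.793 N and kinetic friction μN both act down the slope.
So 135.1 = 114.793 + μ × 107.046, giving μ = (135.1 − 114.793) / 107.046 = 0.1897.

0.19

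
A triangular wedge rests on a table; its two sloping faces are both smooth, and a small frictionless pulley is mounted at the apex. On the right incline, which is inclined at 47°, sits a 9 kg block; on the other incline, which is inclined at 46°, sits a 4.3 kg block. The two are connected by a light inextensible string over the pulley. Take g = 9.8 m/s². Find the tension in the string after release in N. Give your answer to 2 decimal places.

41.37 N

Resolve each weight along its own incline: the 9 kg mass has component 9 × 9.8 × sin 47° = 64.505 N down its slope, and the 4.3 kg mass has 4.3 × 9.8 × sin 46° = 30.313 N down its slope.
The 9 kg side's 64.505 N exceeds the other side's 30.313 N, so that mass slides down and the 4.3 kg mass slides up. Taking that direction as positive, Newton's second law for the whole system gives 64.505 − 30.313 = (9 + 4.3) a, so a = 34.192 / 13.3 = 2.5708 m/s².
For the 4.3 kg mass (up-slope positive): T − 30.313 = 4.3 × 2.5708, so T = 41.367 N.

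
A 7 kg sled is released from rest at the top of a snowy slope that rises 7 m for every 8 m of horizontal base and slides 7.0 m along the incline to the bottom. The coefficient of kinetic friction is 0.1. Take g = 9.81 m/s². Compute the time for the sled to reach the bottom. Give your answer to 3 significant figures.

1.56 s

The weight component along the incline is mg sin 41.19° = 45.220 N and the normal force is N = mg cos 41.19° = 51.679 N.
Friction up the slope is f = μN = 0.1 × 51.679 = 5.168 N, so the net downslope force is 45.220 − 5.168 = 40.052 N and a = 40.052 / 7 = 5.7217 m/s².
Starting from rest, L = ½at², so t = √(2L/a) = √(2 × 7.0 / 5.7217) = 1.5642 s.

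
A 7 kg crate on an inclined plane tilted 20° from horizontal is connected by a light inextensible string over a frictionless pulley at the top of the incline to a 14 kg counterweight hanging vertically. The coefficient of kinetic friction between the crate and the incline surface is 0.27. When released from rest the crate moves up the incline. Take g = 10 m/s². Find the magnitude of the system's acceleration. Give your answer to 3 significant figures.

For the crate on the incline: the weight component along the slope is m₁g sin 20° = 7 × 10 × 0.3420 = 23.940 N and the normal force is N = m₁g cos 20° = 65.778 N.
Kinetic friction opposes the crate's motion up the incline: f = μN = 0.27 × 65.778 = 17.760 N acting down the slope.
Newton's second law for the crate (up-slope positive): T − 23.940 − 17.760 = 7 a. For the hanging counterweight (downward positive): 14 × 10 − T = 14 a.
Adding the two equations eliminates T: 98.300 = 21 a, so a = 4.6810 m/s².

4.68 m/s²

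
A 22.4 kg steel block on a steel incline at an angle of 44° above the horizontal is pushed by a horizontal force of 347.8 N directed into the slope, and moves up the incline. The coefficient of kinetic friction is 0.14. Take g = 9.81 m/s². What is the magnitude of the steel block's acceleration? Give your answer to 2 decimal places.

The horizontal push has components F cos 44° = 347.8 × 0.7193 = 250.173 N up the incline and F sin 44° = 347.8 × 0.6947 = 241.617 N pressing into the surface.
The normal force is therefore N = mg cos 44° + F sin 44° = 158.062 + 241.617 = 399.679 N, and kinetic friction down the slope is μN = 0.14 × 399.679 = 55.955 N.
Along the incline: F cos 44° − mg sin 44° − μN = ma, so 250.173 − 152.656 − 55.955 = 22.4 a, giving a = 1.8554 m/s².

1.86 m/s²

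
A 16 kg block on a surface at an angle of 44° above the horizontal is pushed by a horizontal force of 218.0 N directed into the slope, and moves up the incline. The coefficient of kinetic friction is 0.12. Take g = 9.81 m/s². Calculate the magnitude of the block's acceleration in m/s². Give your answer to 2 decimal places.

The horizontal push has components F cos 44° = 218.0 × 0.7193 = 156.807 N up the incline and F sin 44° = 218.0 × 0.6947 = 151.445 N pressing into the surface.
The normal force is therefore N = mg cos 44° + F sin 44° = 112.901 + 151.445 = 264.346 N, and kinetic friction down the slope is μN = 0.12 × 264.346 = 31.722 N.
Along the incline: F cos 44° − mg sin 44° − μN = ma, so 156.807 − 109.040 − 31.722 = 16 a, giving a = 1.0028 m/s².

1.00 m/s²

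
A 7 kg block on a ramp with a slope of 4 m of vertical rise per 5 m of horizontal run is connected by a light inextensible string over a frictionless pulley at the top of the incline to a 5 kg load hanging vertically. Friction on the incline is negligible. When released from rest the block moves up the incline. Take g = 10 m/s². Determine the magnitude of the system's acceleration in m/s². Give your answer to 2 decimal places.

For the block on the incline: the weight component along the slope is m₁g sin 38.66° = 7 × 10 × 0.6247 = 43.729 N and the normal force is N = m₁g cos 38.66° = 54.661 N.
Newton's second law for the block (up-slope positive): T − 43.729 = 7 a. For the hanging load (downward positive): 5 × 10 − T = 5 a.
Adding the two equations eliminates T: 6.271 = 12 a, so a = 0.5226 m/s².

0.52 m/s²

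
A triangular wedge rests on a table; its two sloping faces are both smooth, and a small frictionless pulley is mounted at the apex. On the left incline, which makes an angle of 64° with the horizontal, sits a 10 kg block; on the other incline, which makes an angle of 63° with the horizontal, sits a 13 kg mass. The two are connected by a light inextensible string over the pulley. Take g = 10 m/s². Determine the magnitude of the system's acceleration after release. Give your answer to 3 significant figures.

1.13 m/s²

Resolve each weight along its own incline: the 10 kg mass has component 10 × 10 × sin 64° = 89.879 N down its slope, and the 13 kg mass has 13 × 10 × sin 63° = 115.831 N down its slope.
The 13 kg side's 115.831 N exceeds the other side's 89.879 N, so that mass slides down and the 10 kg mass slides up. Taking that direction as positive, Newton's second law for the whole system gives 115.831 − 89.879 = (10 + 13) a, so a = 25.952 / 23 = 1.1283 m/s².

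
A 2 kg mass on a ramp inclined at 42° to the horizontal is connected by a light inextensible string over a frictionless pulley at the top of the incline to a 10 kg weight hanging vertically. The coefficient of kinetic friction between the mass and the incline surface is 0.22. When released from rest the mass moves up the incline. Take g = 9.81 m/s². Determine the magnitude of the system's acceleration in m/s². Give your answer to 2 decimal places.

For the mass on the incline: the weight component along the slope is m₁g sin 42° = 2 × 9.81 × 0.6691 = 13.128 N and the normal force is N = m₁g cos 42° = 14.581 N.
Kinetic friction opposes the mass's motion up the incline: f = μN = 0.22 × 14.581 = 3.208 N acting down the slope.
Newton's second law for the mass (up-slope positive): T − 13.128 − 3.208 = 2 a. For the hanging weight (downward positive): 10 × 9.81 − T = 10 a.
Adding the two equations eliminates T: 81.764 = 12 a, so a = 6.8137 m/s².

6.81 m/s²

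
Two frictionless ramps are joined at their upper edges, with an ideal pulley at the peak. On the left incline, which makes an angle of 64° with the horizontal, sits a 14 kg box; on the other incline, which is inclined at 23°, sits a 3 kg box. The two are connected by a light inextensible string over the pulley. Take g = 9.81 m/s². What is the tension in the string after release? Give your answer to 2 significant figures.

31 N

Resolve each weight along its own incline: the 14 kg mass has component 14 × 9.81 × sin 64° = 123.440 N down its slope, and the 3 kg mass has 3 × 9.81 × sin 23° = 11.499 N down its slope.
The 14 kg side's 123.440 N exceeds the other side's 11.499 N, so that mass slides down and the 3 kg mass slides up. Taking that direction as positive, Newton's second law for the whole system gives 123.440 − 11.499 = (14 + 3) a, so a = 111.941 / 17 = 6.5848 m/s².
For the 3 kg mass (up-slope positive): T − 11.499 = 3 × 6.5848, so T = 31.253 N.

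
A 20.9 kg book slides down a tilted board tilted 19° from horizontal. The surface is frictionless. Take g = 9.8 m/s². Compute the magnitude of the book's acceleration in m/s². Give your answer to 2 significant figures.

3.2 m/s²

Resolving the weight along the incline: the component pulling the book down the slope is mg sin 19° = 20.9 × 9.8 × 0.3256 = 66.689 N, and the normal force is N = mg cos 19° = 20.9 × 9.8 × 0.9455 = 193.657 N.
With no friction the net force along the incline is 66.689 N, so a = g sin 19° = 66.689 / 20.9 = 3.1909 m/s².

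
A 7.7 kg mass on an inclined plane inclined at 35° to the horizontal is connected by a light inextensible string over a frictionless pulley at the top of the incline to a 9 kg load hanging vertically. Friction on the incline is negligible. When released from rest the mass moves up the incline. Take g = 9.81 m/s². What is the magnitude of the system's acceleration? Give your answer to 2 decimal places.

For the mass on the incline: the weight component along the slope is m₁g sin 35° = 7.7 × 9.81 × 0.5736 = 43.328 N and the normal force is N = m₁g cos 35° = 61.876 N.
Newton's second law for the mass (up-slope positive): T − 43.328 = 7.7 a. For the hanging load (downward positive): 9 × 9.81 − T = 9 a.
Adding the two equations eliminates T: 44.962 = 16.7 a, so a = 2.6923 m/s².

2.69 m/s²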